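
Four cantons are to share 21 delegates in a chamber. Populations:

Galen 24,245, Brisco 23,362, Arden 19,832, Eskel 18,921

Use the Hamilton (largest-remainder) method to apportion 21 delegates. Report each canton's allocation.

Galen 6; Brisco 6; Arden 5; Eskel 4

Total 86360; standard divisor 86360/21 ≈ 4112.381.
Standard quotas: Galen 5.8956, Brisco 5.6809, Arden 4.8225, Eskel 4.6010.
Lower quotas: Galen 5, Brisco 5, Arden 4, Eskel 4 (sum 18, leaving 3 seats).
Remainders in descending order: Galen 0.8956, Arden 0.8225, Brisco 0.6809, Eskel 0.6010.
Largest remainders: Galen, Arden, Brisco receive the extra seats.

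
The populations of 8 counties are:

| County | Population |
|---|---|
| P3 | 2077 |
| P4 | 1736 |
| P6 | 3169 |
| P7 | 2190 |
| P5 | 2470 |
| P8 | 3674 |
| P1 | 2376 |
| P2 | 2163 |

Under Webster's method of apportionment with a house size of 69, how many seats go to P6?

Standard divisor 19855/69 ≈ 287.754; standard quotas: P3 7.218, P4 6.033, P6 11.013, P7 7.611, P5 8.584, P8 12.768, P1 8.257, P2 7.517.
Rounding to the nearest integer gives 7, 6, 11, 8, 9, 13, 8, 8 = 70 seats, so the divisor must be adjusted.
With modified divisor 289.5: modified quotas P3 7.174, P4 5.997, P6 10.946, P7 7.565, P5 8.532, P8 12.691, P1 8.207, P2 7.472.
Rounding to the nearest integer: P3 7, P4 6, P6 11, P7 8, P5 9, P8 13, P1 8, P2 7 (total 69).
P6 receives 11.

11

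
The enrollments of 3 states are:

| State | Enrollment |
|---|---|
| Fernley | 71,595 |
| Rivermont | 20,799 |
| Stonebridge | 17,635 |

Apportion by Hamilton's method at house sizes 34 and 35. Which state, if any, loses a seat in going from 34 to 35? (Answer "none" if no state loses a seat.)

At 34 seats: Fernley 22, Rivermont 6, Stonebridge 6.
At 35 seats: Fernley 23, Rivermont 7, Stonebridge 5.
Stonebridge drops from 6 to 5.

Stonebridge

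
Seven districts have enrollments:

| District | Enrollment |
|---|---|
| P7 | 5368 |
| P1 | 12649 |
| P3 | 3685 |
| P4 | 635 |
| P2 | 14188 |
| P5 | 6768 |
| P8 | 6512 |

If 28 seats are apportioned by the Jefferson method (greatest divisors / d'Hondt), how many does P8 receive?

Standard divisor 49805/28 ≈ 1778.75; standard quotas: P7 3.018, P1 7.111, P3 2.072, P4 0.357, P2 7.976, P5 3.805, P8 3.661.
Rounding down gives 3, 7, 2, 0, 7, 3, 3 = 25 seats, so the divisor must be adjusted.
With modified divisor 1600: modified quotas P7 3.355, P1 7.906, P3 2.303, P4 0.397, P2 8.867, P5 4.230, P8 4.070.
Rounding down: P7 3, P1 7, P3 2, P4 0, P2 8, P5 4, P8 4 (total 28).
P8 receives 4.

4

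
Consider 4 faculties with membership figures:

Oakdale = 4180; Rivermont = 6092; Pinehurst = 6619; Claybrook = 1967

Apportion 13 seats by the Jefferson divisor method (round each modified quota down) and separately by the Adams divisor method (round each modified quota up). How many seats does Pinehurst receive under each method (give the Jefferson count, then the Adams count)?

Jefferson: Oakdale 3, Rivermont 4, Pinehurst 5, Claybrook 1.
Adams: Oakdale 3, Rivermont 4, Pinehurst 4, Claybrook 2.
Pinehurst gets 5 under Jefferson and 4 under Adams.

5 and 4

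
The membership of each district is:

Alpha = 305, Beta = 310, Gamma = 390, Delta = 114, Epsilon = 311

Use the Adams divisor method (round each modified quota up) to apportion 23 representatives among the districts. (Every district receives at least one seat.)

Standard divisor 1430/23 ≈ 62.174; standard quotas: Alpha 4.906, Beta 4.986, Gamma 6.273, Delta 1.834, Epsilon 5.002.
Rounding up gives 5, 5, 7, 2, 6 = 25 seats, so the divisor must be adjusted.
With modified divisor 70: modified quotas Alpha 4.357, Beta 4.429, Gamma 5.571, Delta 1.629, Epsilon 4.443.
Rounding up: Alpha 5, Beta 5, Gamma 6, Delta 2, Epsilon 5 (total 23).

Alpha 5; Beta 5; Gamma 6; Delta 2; Epsilon 5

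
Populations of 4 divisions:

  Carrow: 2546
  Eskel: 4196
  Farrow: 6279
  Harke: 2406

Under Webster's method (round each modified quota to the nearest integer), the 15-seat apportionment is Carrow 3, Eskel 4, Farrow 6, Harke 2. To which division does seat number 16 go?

Farrow

Priority for the next seat is population ÷ (current seats + 0.5).
Priorities: Carrow 727.429, Eskel 932.444, Farrow 966.000, Harke 962.400.
Highest priority: Farrow.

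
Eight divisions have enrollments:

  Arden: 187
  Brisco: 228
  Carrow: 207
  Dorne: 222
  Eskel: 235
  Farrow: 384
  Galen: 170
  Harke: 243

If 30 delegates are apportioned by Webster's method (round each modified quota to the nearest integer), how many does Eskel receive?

Standard divisor 1876/30 ≈ 62.533; standard quotas: Arden 2.990, Brisco 3.646, Carrow 3.310, Dorne 3.550, Eskel 3.758, Farrow 6.141, Galen 2.719, Harke 3.886.
Rounding to the nearest integer gives 3, 4, 3, 4, 4, 6, 3, 4 = 31 seats, so the divisor must be adjusted.
With modified divisor 64: modified quotas Arden 2.922, Brisco 3.562, Carrow 3.234, Dorne 3.469, Eskel 3.672, Farrow 6.000, Galen 2.656, Harke 3.797.
Rounding to the nearest integer: Arden 3, Brisco 4, Carrow 3, Dorne 3, Eskel 4, Farrow 6, Galen 3, Harke 4 (total 30).
Eskel receives 4.

4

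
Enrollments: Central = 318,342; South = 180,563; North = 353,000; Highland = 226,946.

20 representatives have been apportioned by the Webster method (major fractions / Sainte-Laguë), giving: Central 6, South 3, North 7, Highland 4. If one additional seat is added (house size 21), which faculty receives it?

Priority for the next seat is population ÷ (current seats + 0.5).
Priorities: Central 48975.692, South 51589.429, North 47066.667, Highland 50432.444.
Highest priority: South.

South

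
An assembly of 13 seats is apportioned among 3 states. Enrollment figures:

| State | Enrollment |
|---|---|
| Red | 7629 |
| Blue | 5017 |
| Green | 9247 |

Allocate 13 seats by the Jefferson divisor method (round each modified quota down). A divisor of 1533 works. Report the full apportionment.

With modified divisor 1533: modified quotas Red 4.977, Blue 3.273, Green 6.032.
Rounding down: Red 4, Blue 3, Green 6 (total 13).

Red 4, Blue 3, Green 6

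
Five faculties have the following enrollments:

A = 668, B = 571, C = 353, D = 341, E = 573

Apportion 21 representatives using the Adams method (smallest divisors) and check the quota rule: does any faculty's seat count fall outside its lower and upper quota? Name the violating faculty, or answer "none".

Standard quotas: A 5.598, B 4.785, C 2.958, D 2.858, E 4.802.
Adams allocation: A 5, B 5, C 3, D 3, E 5.
Every allocation lies between the lower and upper quota.

none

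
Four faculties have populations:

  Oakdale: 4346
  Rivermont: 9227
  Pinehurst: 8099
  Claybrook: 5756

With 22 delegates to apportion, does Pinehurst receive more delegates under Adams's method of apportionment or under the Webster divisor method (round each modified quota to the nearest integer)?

Webster

Adams: Oakdale 4, Rivermont 7, Pinehurst 6, Claybrook 5.
Webster: Oakdale 3, Rivermont 7, Pinehurst 7, Claybrook 5.
Pinehurst gets 6 under Adams and 7 under Webster.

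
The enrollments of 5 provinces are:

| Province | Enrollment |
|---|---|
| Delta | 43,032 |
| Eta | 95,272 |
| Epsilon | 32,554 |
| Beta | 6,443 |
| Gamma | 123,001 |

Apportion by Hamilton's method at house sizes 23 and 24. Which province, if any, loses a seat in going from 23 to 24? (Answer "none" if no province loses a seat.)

Beta

At 23 seats: Delta 3, Eta 7, Epsilon 3, Beta 1, Gamma 9.
At 24 seats: Delta 3, Eta 8, Epsilon 3, Beta 0, Gamma 10.
Beta drops from 1 to 0.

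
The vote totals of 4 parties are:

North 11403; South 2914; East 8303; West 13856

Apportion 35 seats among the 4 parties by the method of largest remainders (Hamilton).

North: 11, South: 3, East: 8, West: 13

The standard divisor is 36476/35 ≈ 1042.171.
Standard quotas: North 10.9416, South 2.7961, East 7.9670, West 13.2953.
Lower quotas: North 10, South 2, East 7, West 13 (sum 32, leaving 3 seats).
Remainders in descending order: East 0.9670, North 0.9416, South 0.7961, West 0.2953.
The surplus seats go to East, North, South.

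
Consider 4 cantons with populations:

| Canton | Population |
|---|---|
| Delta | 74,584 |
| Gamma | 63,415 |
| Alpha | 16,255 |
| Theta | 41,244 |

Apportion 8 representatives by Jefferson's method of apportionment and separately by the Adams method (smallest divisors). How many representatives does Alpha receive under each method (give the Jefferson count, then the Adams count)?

0 and 1

Jefferson: Delta 3, Gamma 3, Alpha 0, Theta 2.
Adams: Delta 3, Gamma 2, Alpha 1, Theta 2.
Alpha gets 0 under Jefferson and 1 under Adams.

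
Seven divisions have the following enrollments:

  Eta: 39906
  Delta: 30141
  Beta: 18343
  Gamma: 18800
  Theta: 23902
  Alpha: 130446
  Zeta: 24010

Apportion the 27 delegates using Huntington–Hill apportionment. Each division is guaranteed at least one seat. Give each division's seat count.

Eta 4; Delta 3; Beta 2; Gamma 2; Theta 2; Alpha 12; Zeta 2

With divisor 10899: modified quotas Eta 3.661, Delta 2.765, Beta 1.683, Gamma 1.725, Theta 2.193, Alpha 11.969, Zeta 2.203.
Geometric-mean thresholds: Eta √(3·4)=3.464, Delta √(2·3)=2.449, Beta √(1·2)=1.414, Gamma √(1·2)=1.414, Theta √(2·3)=2.449, Alpha √(11·12)=11.489, Zeta √(2·3)=2.449.
Each quota rounded against its threshold gives Eta 4, Delta 3, Beta 2, Gamma 2, Theta 2, Alpha 12, Zeta 2 (total 27).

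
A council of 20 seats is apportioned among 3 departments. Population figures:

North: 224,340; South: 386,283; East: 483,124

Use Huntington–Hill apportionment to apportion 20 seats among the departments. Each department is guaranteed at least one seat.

With divisor 54278: modified quotas North 4.133, South 7.117, East 8.901.
Geometric-mean thresholds: North √(4·5)=4.472, South √(7·8)=7.483, East √(8·9)=8.485.
Each quota rounded against its threshold gives North 4, South 7, East 9 (total 20).

North=4; South=7; East=9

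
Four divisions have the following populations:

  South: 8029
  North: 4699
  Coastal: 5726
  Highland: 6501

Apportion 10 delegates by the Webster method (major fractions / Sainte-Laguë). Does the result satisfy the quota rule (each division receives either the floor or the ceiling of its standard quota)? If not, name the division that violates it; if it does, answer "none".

none

Standard quotas: South 3.217, North 1.883, Coastal 2.295, Highland 2.605.
Webster allocation: South 3, North 2, Coastal 2, Highland 3.
Every allocation lies between the lower and upper quota.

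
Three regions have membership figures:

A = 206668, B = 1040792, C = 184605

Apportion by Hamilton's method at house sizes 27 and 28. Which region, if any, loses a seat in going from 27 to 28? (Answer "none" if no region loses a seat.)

none

At 27 seats: A 4, B 20, C 3.
At 28 seats: A 4, B 20, C 4.
No region's allocation decreased.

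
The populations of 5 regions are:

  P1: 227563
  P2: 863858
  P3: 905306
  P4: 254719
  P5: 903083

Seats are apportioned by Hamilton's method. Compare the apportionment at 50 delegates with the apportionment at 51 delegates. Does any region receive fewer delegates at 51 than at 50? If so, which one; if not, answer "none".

At 50 seats: P1 4, P2 14, P3 14, P4 4, P5 14.
At 51 seats: P1 4, P2 14, P3 15, P4 4, P5 14.
No region's allocation decreased.

none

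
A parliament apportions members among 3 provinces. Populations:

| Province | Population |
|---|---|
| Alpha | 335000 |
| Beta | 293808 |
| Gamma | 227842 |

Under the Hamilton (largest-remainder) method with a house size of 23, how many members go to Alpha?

The standard divisor is 856650/23 ≈ 37245.652.
Standard quotas: Alpha 8.9943, Beta 7.8884, Gamma 6.1173.
Lower quotas: Alpha 8, Beta 7, Gamma 6 (sum 21, leaving 2 seats).
Remainders in descending order: Alpha 0.9943, Beta 0.8884, Gamma 0.1173.
Largest remainders: Alpha, Beta receive the extra seats.
Alpha receives 9.

9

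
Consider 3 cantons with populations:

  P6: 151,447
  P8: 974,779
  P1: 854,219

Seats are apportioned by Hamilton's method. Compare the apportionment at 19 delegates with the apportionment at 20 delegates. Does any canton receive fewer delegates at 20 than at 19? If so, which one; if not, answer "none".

At 19 seats: P6 2, P8 9, P1 8.
At 20 seats: P6 1, P8 10, P1 9.
P6 drops from 2 to 1.

P6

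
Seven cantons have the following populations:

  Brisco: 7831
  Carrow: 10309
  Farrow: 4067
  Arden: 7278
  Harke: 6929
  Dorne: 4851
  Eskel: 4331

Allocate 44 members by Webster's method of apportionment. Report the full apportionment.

Standard divisor 45596/44 ≈ 1036.273; standard quotas: Brisco 7.557, Carrow 9.948, Farrow 3.925, Arden 7.023, Harke 6.686, Dorne 4.681, Eskel 4.179.
Rounding to the nearest integer gives 8, 10, 4, 7, 7, 5, 4 = 45 seats, so the divisor must be adjusted.
With modified divisor 1060: modified quotas Brisco 7.388, Carrow 9.725, Farrow 3.837, Arden 6.866, Harke 6.537, Dorne 4.576, Eskel 4.086.
Rounding to the nearest integer: Brisco 7, Carrow 10, Farrow 4, Arden 7, Harke 7, Dorne 5, Eskel 4 (total 44).

Brisco: 7, Carrow: 10, Farrow: 4, Arden: 7, Harke: 7, Dorne: 5, Eskel: 4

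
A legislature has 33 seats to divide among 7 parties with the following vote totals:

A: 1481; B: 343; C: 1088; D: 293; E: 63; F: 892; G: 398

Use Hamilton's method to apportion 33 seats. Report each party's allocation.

A=11, B=3, C=8, D=2, E=0, F=6, G=3

Total 4558; standard divisor 4558/33 ≈ 138.121.
Standard quotas: A 10.722, B 2.483, C 7.877, D 2.121, E 0.456, F 6.458, G 2.882.
Lower quotas: A 10, B 2, C 7, D 2, E 0, F 6, G 2 (sum 29, leaving 4 seats).
Remainders in descending order: G 0.882, C 0.877, A 0.722, B 0.483, F 0.458, E 0.456, D 0.121.
Largest remainders: G, C, A, B receive the extra seats.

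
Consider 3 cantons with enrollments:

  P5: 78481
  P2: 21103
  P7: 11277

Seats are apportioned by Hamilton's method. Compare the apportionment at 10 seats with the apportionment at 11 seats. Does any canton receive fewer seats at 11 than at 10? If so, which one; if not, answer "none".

At 10 seats: P5 7, P2 2, P7 1.
At 11 seats: P5 8, P2 2, P7 1.
No canton's allocation decreased.

none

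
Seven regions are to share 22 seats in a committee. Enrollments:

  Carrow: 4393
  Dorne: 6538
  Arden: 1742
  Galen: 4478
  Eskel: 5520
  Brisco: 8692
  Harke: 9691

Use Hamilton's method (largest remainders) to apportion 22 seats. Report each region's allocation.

Carrow=2, Dorne=4, Arden=1, Galen=2, Eskel=3, Brisco=5, Harke=5

Total 41054; standard divisor 41054/22 ≈ 1866.091.
Standard quotas: Carrow 2.3541, Dorne 3.5036, Arden 0.9335, Galen 2.3997, Eskel 2.9581, Brisco 4.6579, Harke 5.1932.
Lower quotas: Carrow 2, Dorne 3, Arden 0, Galen 2, Eskel 2, Brisco 4, Harke 5 (sum 18, leaving 4 seats).
Remainders in descending order: Eskel 0.9581, Arden 0.9335, Brisco 0.6579, Dorne 0.5036, Galen 0.3997, Carrow 0.3541, Harke 0.1932.
The surplus seats go to Eskel, Arden, Brisco, Dorne.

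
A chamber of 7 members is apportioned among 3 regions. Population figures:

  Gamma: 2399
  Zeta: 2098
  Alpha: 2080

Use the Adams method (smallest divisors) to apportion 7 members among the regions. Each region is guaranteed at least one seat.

Standard divisor 6577/7 ≈ 939.571; standard quotas: Gamma 2.553, Zeta 2.233, Alpha 2.214.
Rounding up gives 3, 3, 3 = 9 seats, so the divisor must be adjusted.
With modified divisor 1100: modified quotas Gamma 2.181, Zeta 1.907, Alpha 1.891.
Rounding up: Gamma 3, Zeta 2, Alpha 2 (total 7).

Gamma: 3, Zeta: 2, Alpha: 2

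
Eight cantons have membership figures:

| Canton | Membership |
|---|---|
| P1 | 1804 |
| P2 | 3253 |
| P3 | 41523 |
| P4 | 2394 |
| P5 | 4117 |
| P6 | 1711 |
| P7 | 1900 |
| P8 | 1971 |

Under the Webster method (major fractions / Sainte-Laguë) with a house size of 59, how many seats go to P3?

Standard divisor 58673/59 ≈ 994.458; standard quotas: P1 1.814, P2 3.271, P3 41.754, P4 2.407, P5 4.140, P6 1.721, P7 1.911, P8 1.982.
Rounding to the nearest integer gives P1 2, P2 3, P3 42, P4 2, P5 4, P6 2, P7 2, P8 2 — total 59, matching the house size, so no adjustment is needed.
P3 receives 42.

42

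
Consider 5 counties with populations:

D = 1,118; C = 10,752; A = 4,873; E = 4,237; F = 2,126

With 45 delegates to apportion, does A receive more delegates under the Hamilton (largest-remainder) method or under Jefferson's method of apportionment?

Hamilton

Hamilton: D 2, C 21, A 10, E 8, F 4.
Jefferson: D 2, C 22, A 9, E 8, F 4.
A gets 10 under Hamilton and 9 under Jefferson.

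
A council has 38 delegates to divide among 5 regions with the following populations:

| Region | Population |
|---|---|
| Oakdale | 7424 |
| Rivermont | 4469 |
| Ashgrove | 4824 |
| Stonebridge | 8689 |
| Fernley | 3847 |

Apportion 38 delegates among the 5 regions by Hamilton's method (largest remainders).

Oakdale 10, Rivermont 6, Ashgrove 6, Stonebridge 11, Fernley 5

The standard divisor is 29253/38 ≈ 769.816.
Standard quotas: Oakdale 9.6439, Rivermont 5.8053, Ashgrove 6.2664, Stonebridge 11.2871, Fernley 4.9973.
Lower quotas: Oakdale 9, Rivermont 5, Ashgrove 6, Stonebridge 11, Fernley 4 (sum 35, leaving 3 seats).
Remainders in descending order: Fernley 0.9973, Rivermont 0.8053, Oakdale 0.6439, Stonebridge 0.2871, Ashgrove 0.2664.
The surplus seats go to Fernley, Rivermont, Oakdale.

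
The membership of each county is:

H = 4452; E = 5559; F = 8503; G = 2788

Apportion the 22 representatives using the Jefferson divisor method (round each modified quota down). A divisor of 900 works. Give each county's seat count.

With modified divisor 900: modified quotas H 4.947, E 6.177, F 9.448, G 3.098.
Rounding down: H 4, E 6, F 9, G 3 (total 22).

H 4, E 6, F 9, G 3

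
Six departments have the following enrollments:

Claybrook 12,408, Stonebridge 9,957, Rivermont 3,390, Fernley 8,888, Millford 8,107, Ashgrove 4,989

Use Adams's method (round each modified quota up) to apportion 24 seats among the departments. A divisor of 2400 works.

Claybrook=6; Stonebridge=5; Rivermont=2; Fernley=4; Millford=4; Ashgrove=3

With modified divisor 2400: modified quotas Claybrook 5.170, Stonebridge 4.149, Rivermont 1.413, Fernley 3.703, Millford 3.378, Ashgrove 2.079.
Rounding up: Claybrook 6, Stonebridge 5, Rivermont 2, Fernley 4, Millford 4, Ashgrove 3 (total 24).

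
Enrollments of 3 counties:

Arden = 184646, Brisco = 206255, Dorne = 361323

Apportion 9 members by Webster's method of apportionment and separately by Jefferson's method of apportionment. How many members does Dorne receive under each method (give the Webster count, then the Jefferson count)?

Webster: Arden 2, Brisco 3, Dorne 4.
Jefferson: Arden 2, Brisco 2, Dorne 5.
Dorne gets 4 under Webster and 5 under Jefferson.

4 and 5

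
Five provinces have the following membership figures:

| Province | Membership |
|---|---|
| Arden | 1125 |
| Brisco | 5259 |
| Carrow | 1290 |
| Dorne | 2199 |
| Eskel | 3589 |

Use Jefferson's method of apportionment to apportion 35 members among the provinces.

Arden: 3, Brisco: 14, Carrow: 3, Dorne: 6, Eskel: 9

Standard divisor 13462/35 ≈ 384.629; standard quotas: Arden 2.925, Brisco 13.673, Carrow 3.354, Dorne 5.717, Eskel 9.331.
Rounding down gives 2, 13, 3, 5, 9 = 32 seats, so the divisor must be adjusted.
With modified divisor 360: modified quotas Arden 3.125, Brisco 14.608, Carrow 3.583, Dorne 6.108, Eskel 9.969.
Rounding down: Arden 3, Brisco 14, Carrow 3, Dorne 6, Eskel 9 (total 35).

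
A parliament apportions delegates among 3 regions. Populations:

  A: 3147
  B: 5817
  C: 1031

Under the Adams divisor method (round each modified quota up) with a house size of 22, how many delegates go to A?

Standard divisor 9995/22 ≈ 454.318; standard quotas: A 6.927, B 12.804, C 2.269.
Rounding up gives 7, 13, 3 = 23 seats, so the divisor must be adjusted.
With modified divisor 500: modified quotas A 6.294, B 11.634, C 2.062.
Rounding up: A 7, B 12, C 3 (total 22).
A receives 7.

7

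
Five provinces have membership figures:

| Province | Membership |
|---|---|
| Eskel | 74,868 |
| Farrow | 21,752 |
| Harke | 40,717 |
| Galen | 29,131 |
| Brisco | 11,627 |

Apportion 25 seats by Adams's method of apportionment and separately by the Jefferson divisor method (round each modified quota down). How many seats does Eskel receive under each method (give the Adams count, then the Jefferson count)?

Adams: Eskel 10, Farrow 3, Harke 6, Galen 4, Brisco 2.
Jefferson: Eskel 11, Farrow 3, Harke 6, Galen 4, Brisco 1.
Eskel gets 10 under Adams and 11 under Jefferson.

10 and 11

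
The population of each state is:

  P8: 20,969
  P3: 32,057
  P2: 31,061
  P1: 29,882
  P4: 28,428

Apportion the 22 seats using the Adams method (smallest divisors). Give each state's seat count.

Standard divisor 142397/22 ≈ 6472.591; standard quotas: P8 3.240, P3 4.953, P2 4.799, P1 4.617, P4 4.392.
Rounding up gives 4, 5, 5, 5, 5 = 24 seats, so the divisor must be adjusted.
With modified divisor 7300: modified quotas P8 2.872, P3 4.391, P2 4.255, P1 4.093, P4 3.894.
Rounding up: P8 3, P3 5, P2 5, P1 5, P4 4 (total 22).

P8 3, P3 5, P2 5, P1 5, P4 4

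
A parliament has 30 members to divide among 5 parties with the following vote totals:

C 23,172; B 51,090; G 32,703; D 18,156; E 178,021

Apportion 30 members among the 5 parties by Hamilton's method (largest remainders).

C: 2, B: 5, G: 3, D: 2, E: 18

The standard divisor is 303142/30 ≈ 10104.733.
Standard quotas: C 2.2932, B 5.0560, G 3.2364, D 1.7968, E 17.6176.
Lower quotas: C 2, B 5, G 3, D 1, E 17 (sum 28, leaving 2 seats).
Remainders in descending order: D 0.7968, E 0.6176, C 0.2932, G 0.2364, B 0.0560.
The surplus seats go to D, E.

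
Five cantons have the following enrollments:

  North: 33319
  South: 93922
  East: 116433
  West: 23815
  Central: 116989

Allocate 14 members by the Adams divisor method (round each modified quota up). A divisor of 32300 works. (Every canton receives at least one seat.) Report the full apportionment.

With modified divisor 32300: modified quotas North 1.032, South 2.908, East 3.605, West 0.737, Central 3.622.
Rounding up: North 2, South 3, East 4, West 1, Central 4 (total 14).

North=2; South=3; East=4; West=1; Central=4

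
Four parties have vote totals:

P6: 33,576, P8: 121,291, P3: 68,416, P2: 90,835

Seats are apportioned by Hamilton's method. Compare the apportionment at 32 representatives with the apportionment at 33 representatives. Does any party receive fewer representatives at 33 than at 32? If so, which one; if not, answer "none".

P6

At 32 seats: P6 4, P8 12, P3 7, P2 9.
At 33 seats: P6 3, P8 13, P3 7, P2 10.
P6 drops from 4 to 3.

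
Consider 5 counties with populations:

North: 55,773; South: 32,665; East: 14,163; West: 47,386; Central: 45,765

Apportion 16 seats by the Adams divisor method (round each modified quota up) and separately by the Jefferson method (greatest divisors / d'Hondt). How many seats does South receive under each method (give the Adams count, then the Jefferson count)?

Adams: North 4, South 3, East 1, West 4, Central 4.
Jefferson: North 5, South 2, East 1, West 4, Central 4.
South gets 3 under Adams and 2 under Jefferson.

3 and 2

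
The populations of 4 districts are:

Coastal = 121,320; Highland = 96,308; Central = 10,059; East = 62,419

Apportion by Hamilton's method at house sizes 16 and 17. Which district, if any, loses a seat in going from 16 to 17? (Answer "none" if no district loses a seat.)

At 16 seats: Coastal 7, Highland 5, Central 1, East 3.
At 17 seats: Coastal 7, Highland 6, Central 0, East 4.
Central drops from 1 to 0.

Central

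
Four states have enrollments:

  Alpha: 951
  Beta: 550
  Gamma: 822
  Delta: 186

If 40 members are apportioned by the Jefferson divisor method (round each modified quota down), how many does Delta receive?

Standard divisor 2509/40 ≈ 62.725; standard quotas: Alpha 15.161, Beta 8.768, Gamma 13.105, Delta 2.965.
Rounding down gives 15, 8, 13, 2 = 38 seats, so the divisor must be adjusted.
With modified divisor 60: modified quotas Alpha 15.850, Beta 9.167, Gamma 13.700, Delta 3.100.
Rounding down: Alpha 15, Beta 9, Gamma 13, Delta 3 (total 40).
Delta receives 3.

3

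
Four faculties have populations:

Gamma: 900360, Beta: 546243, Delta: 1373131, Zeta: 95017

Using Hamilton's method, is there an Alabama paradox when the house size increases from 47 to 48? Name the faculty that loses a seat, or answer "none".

At 47 seats: Gamma 14, Beta 9, Delta 22, Zeta 2.
At 48 seats: Gamma 15, Beta 9, Delta 23, Zeta 1.
Zeta drops from 2 to 1.

Zeta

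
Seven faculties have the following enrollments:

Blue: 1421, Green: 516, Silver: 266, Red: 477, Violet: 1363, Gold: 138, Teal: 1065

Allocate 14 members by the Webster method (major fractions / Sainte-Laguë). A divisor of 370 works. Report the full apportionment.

Blue 4, Green 1, Silver 1, Red 1, Violet 4, Gold 0, Teal 3

With modified divisor 370: modified quotas Blue 3.841, Green 1.395, Silver 0.719, Red 1.289, Violet 3.684, Gold 0.373, Teal 2.878.
Rounding to the nearest integer: Blue 4, Green 1, Silver 1, Red 1, Violet 4, Gold 0, Teal 3 (total 14).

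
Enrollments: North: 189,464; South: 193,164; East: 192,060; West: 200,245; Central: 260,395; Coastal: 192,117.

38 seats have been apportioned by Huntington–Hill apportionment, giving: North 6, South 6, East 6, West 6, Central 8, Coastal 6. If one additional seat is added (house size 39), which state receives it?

Priority for the next seat is population ÷ (√(s·(s+1))).
Priorities: North 29234.930, South 29805.852, East 29635.501, West 30898.474, Central 30687.845, Coastal 29644.297.
Highest priority: West.

West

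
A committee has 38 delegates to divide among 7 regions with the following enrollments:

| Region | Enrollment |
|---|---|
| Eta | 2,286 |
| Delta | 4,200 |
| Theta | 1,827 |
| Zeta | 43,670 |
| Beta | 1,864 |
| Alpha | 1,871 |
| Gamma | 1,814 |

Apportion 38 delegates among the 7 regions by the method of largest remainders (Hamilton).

Eta 2; Delta 3; Theta 1; Zeta 29; Beta 1; Alpha 1; Gamma 1

Standard divisor: 57532 ÷ 38 = 1514.
Standard quotas: Eta 1.5099, Delta 2.7741, Theta 1.2067, Zeta 28.8441, Beta 1.2312, Alpha 1.2358, Gamma 1.1982.
Lower quotas: Eta 1, Delta 2, Theta 1, Zeta 28, Beta 1, Alpha 1, Gamma 1 (sum 35, leaving 3 seats).
Remainders in descending order: Zeta 0.8441, Delta 0.7741, Eta 0.5099, Alpha 0.2358, Beta 0.2312, Theta 0.2067, Gamma 0.1982.
Largest remainders: Zeta, Delta, Eta receive the extra seats.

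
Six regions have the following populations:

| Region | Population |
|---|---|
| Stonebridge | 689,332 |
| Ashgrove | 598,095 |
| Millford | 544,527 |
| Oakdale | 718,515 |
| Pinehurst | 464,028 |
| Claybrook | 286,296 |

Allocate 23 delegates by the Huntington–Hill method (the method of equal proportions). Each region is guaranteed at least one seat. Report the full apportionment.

With divisor 144046: modified quotas Stonebridge 4.785, Ashgrove 4.152, Millford 3.780, Oakdale 4.988, Pinehurst 3.221, Claybrook 1.988.
Geometric-mean thresholds: Stonebridge √(4·5)=4.472, Ashgrove √(4·5)=4.472, Millford √(3·4)=3.464, Oakdale √(4·5)=4.472, Pinehurst √(3·4)=3.464, Claybrook √(1·2)=1.414.
Each quota rounded against its threshold gives Stonebridge 5, Ashgrove 4, Millford 4, Oakdale 5, Pinehurst 3, Claybrook 2 (total 23).

Stonebridge 5; Ashgrove 4; Millford 4; Oakdale 5; Pinehurst 3; Claybrook 2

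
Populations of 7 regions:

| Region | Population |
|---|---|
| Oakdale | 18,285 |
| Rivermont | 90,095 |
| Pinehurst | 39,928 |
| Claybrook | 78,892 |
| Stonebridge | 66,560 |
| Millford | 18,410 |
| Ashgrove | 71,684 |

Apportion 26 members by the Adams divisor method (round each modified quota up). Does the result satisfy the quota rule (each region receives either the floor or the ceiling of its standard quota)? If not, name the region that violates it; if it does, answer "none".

none

Standard quotas: Oakdale 1.239, Rivermont 6.103, Pinehurst 2.704, Claybrook 5.344, Stonebridge 4.508, Millford 1.247, Ashgrove 4.855.
Adams allocation: Oakdale 2, Rivermont 6, Pinehurst 3, Claybrook 5, Stonebridge 4, Millford 2, Ashgrove 4.
Every allocation lies between the lower and upper quota.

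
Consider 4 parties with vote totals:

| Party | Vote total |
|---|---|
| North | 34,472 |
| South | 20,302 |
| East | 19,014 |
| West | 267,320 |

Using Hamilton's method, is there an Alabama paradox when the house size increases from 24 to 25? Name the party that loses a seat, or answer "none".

South

At 24 seats: North 2, South 2, East 1, West 19.
At 25 seats: North 3, South 1, East 1, West 20.
South drops from 2 to 1.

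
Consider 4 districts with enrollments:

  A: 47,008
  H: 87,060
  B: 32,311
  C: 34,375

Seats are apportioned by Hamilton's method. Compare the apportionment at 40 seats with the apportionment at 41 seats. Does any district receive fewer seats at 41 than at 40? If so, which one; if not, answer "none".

B

At 40 seats: A 9, H 17, B 7, C 7.
At 41 seats: A 10, H 18, B 6, C 7.
B drops from 7 to 6.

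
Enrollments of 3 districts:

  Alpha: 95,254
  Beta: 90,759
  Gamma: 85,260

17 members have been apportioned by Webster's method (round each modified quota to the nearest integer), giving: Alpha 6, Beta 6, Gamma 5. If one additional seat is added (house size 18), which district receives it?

Gamma

Priority for the next seat is population ÷ (current seats + 0.5).
Priorities: Alpha 14654.462, Beta 13962.923, Gamma 15501.818.
Highest priority: Gamma.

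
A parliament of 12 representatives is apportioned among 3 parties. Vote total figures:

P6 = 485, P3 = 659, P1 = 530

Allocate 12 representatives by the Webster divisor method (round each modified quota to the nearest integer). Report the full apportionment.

Standard divisor 1674/12 ≈ 139.5; standard quotas: P6 3.477, P3 4.724, P1 3.799.
Rounding to the nearest integer gives P6 3, P3 5, P1 4 — total 12, matching the house size, so no adjustment is needed.

P6 3; P3 5; P1 4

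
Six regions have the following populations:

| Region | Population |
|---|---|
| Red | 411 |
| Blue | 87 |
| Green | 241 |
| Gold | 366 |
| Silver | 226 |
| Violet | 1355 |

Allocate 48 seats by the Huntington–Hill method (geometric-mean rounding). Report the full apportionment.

With divisor 56: modified quotas Red 7.339, Blue 1.554, Green 4.304, Gold 6.536, Silver 4.036, Violet 24.196.
Geometric-mean thresholds: Red √(7·8)=7.483, Blue √(1·2)=1.414, Green √(4·5)=4.472, Gold √(6·7)=6.481, Silver √(4·5)=4.472, Violet √(24·25)=24.495.
Each quota rounded against its threshold gives Red 7, Blue 2, Green 4, Gold 7, Silver 4, Violet 24 (total 48).

Red 7, Blue 2, Green 4, Gold 7, Silver 4, Violet 24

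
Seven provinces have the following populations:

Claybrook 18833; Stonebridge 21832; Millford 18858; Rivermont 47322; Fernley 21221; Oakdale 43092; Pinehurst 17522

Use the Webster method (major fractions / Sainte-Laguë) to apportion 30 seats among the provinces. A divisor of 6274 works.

Claybrook=3, Stonebridge=3, Millford=3, Rivermont=8, Fernley=3, Oakdale=7, Pinehurst=3

With modified divisor 6274: modified quotas Claybrook 3.002, Stonebridge 3.480, Millford 3.006, Rivermont 7.543, Fernley 3.382, Oakdale 6.868, Pinehurst 2.793.
Rounding to the nearest integer: Claybrook 3, Stonebridge 3, Millford 3, Rivermont 8, Fernley 3, Oakdale 7, Pinehurst 3 (total 30).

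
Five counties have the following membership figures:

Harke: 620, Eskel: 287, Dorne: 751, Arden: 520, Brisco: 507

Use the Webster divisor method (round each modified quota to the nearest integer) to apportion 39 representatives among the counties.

Harke: 9; Eskel: 4; Dorne: 11; Arden: 8; Brisco: 7

Standard divisor 2685/39 ≈ 68.846; standard quotas: Harke 9.006, Eskel 4.169, Dorne 10.908, Arden 7.553, Brisco 7.364.
Rounding to the nearest integer gives Harke 9, Eskel 4, Dorne 11, Arden 8, Brisco 7 — total 39, matching the house size, so no adjustment is needed.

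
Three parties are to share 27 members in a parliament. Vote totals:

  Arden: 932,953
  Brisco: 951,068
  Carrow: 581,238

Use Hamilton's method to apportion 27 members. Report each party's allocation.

The standard divisor is 2465259/27 ≈ 91305.889.
Standard quotas: Arden 10.2179, Brisco 10.4163, Carrow 6.3658.
Lower quotas: Arden 10, Brisco 10, Carrow 6 (sum 26, leaving 1 seat).
Remainders in descending order: Brisco 0.4163, Carrow 0.3658, Arden 0.2179.
Largest remainder: Brisco receives the extra seat.

Arden: 10, Brisco: 11, Carrow: 6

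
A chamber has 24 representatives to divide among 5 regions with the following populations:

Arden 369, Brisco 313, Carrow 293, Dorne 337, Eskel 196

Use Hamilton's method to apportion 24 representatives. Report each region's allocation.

Total 1508; standard divisor 1508/24 ≈ 62.833.
Standard quotas: Arden 5.873, Brisco 4.981, Carrow 4.663, Dorne 5.363, Eskel 3.119.
Lower quotas: Arden 5, Brisco 4, Carrow 4, Dorne 5, Eskel 3 (sum 21, leaving 3 seats).
Remainders in descending order: Brisco 0.981, Arden 0.873, Carrow 0.663, Dorne 0.363, Eskel 0.119.
Largest remainders: Brisco, Arden, Carrow receive the extra seats.

Arden 6, Brisco 5, Carrow 5, Dorne 5, Eskel 3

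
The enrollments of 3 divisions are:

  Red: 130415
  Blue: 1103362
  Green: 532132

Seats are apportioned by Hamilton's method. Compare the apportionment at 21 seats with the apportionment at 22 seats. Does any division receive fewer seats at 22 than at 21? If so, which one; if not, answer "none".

Red

At 21 seats: Red 2, Blue 13, Green 6.
At 22 seats: Red 1, Blue 14, Green 7.
Red drops from 2 to 1.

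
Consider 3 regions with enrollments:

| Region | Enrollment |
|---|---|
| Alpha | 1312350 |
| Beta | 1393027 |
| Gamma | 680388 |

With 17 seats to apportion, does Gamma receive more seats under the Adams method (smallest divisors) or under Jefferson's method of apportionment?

Adams: Alpha 6, Beta 7, Gamma 4.
Jefferson: Alpha 7, Beta 7, Gamma 3.
Gamma gets 4 under Adams and 3 under Jefferson.

Adams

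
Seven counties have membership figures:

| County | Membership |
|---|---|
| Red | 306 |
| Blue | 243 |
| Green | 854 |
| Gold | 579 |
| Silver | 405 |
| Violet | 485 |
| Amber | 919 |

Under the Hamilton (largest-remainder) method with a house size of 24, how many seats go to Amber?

Standard divisor: 3791 ÷ 24 ≈ 157.958.
Standard quotas: Red 1.937, Blue 1.538, Green 5.406, Gold 3.666, Silver 2.564, Violet 3.070, Amber 5.818.
Lower quotas: Red 1, Blue 1, Green 5, Gold 3, Silver 2, Violet 3, Amber 5 (sum 20, leaving 4 seats).
Remainders in descending order: Red 0.937, Amber 0.818, Gold 0.666, Silver 0.564, Blue 0.538, Green 0.406, Violet 0.070.
Largest remainders: Red, Amber, Gold, Silver receive the extra seats.
Amber receives 6.

6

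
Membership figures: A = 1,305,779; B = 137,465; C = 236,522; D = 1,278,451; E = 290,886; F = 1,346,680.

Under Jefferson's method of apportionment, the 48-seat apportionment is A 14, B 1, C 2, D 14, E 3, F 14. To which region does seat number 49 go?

F

Priority for the next seat is population ÷ (current seats + 1).
Priorities: A 87051.933, B 68732.500, C 78840.667, D 85230.067, E 72721.500, F 89778.667.
Highest priority: F.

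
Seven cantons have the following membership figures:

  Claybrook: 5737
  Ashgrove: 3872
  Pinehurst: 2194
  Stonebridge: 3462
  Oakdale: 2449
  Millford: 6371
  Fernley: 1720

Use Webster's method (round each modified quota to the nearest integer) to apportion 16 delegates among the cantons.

Standard divisor 25805/16 ≈ 1612.812; standard quotas: Claybrook 3.557, Ashgrove 2.401, Pinehurst 1.360, Stonebridge 2.147, Oakdale 1.518, Millford 3.950, Fernley 1.066.
Rounding to the nearest integer gives Claybrook 4, Ashgrove 2, Pinehurst 1, Stonebridge 2, Oakdale 2, Millford 4, Fernley 1 — total 16, matching the house size, so no adjustment is needed.

Claybrook 4, Ashgrove 2, Pinehurst 1, Stonebridge 2, Oakdale 2, Millford 4, Fernley 1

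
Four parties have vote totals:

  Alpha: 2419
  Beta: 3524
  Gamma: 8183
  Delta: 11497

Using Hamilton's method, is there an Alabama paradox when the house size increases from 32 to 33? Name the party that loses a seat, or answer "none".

Beta

At 32 seats: Alpha 3, Beta 5, Gamma 10, Delta 14.
At 33 seats: Alpha 3, Beta 4, Gamma 11, Delta 15.
Beta drops from 5 to 4.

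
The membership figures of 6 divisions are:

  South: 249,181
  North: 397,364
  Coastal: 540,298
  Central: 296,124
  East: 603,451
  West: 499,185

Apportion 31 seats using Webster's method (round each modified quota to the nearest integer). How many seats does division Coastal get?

6

Standard divisor 2585603/31 ≈ 83406.548; standard quotas: South 2.988, North 4.764, Coastal 6.478, Central 3.550, East 7.235, West 5.985.
Rounding to the nearest integer gives South 3, North 5, Coastal 6, Central 4, East 7, West 6 — total 31, matching the house size, so no adjustment is needed.
Coastal receives 6.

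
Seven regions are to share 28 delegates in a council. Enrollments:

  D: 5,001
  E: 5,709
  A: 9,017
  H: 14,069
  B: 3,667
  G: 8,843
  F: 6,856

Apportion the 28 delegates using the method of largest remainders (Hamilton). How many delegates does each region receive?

D: 3, E: 3, A: 5, H: 7, B: 2, G: 5, F: 3

The standard divisor is 53162/28 ≈ 1898.643.
Standard quotas: D 2.6340, E 3.0069, A 4.7492, H 7.4100, B 1.9314, G 4.6575, F 3.6110.
Lower quotas: D 2, E 3, A 4, H 7, B 1, G 4, F 3 (sum 24, leaving 4 seats).
Remainders in descending order: B 0.9314, A 0.7492, G 0.6575, D 0.6340, F 0.6110, H 0.4100, E 0.0069.
The surplus seats go to B, A, G, D.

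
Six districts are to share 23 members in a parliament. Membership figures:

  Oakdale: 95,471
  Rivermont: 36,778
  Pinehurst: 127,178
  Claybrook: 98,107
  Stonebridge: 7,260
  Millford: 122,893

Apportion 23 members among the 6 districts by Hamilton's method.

Oakdale 4, Rivermont 2, Pinehurst 6, Claybrook 5, Stonebridge 0, Millford 6

Total 487687; standard divisor 487687/23 ≈ 21203.783.
Standard quotas: Oakdale 4.5025, Rivermont 1.7345, Pinehurst 5.9979, Claybrook 4.6269, Stonebridge 0.3424, Millford 5.7958.
Lower quotas: Oakdale 4, Rivermont 1, Pinehurst 5, Claybrook 4, Stonebridge 0, Millford 5 (sum 19, leaving 4 seats).
Remainders in descending order: Pinehurst 0.9979, Millford 0.7958, Rivermont 0.7345, Claybrook 0.6269, Oakdale 0.5025, Stonebridge 0.3424.
The surplus seats go to Pinehurst, Millford, Rivermont, Claybrook.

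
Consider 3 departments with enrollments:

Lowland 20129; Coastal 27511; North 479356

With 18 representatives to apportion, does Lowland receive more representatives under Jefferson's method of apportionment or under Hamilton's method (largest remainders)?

Jefferson: Lowland 0, Coastal 1, North 17.
Hamilton: Lowland 1, Coastal 1, North 16.
Lowland gets 0 under Jefferson and 1 under Hamilton.

Hamilton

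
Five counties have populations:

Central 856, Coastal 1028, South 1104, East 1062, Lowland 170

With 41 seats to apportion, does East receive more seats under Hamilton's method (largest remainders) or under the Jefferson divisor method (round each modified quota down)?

Jefferson

Hamilton: Central 8, Coastal 10, South 11, East 10, Lowland 2.
Jefferson: Central 8, Coastal 10, South 11, East 11, Lowland 1.
East gets 10 under Hamilton and 11 under Jefferson.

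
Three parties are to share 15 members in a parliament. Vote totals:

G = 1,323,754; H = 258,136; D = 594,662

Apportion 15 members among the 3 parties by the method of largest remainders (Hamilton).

Standard divisor: 2176552 ÷ 15 ≈ 145103.467.
Standard quotas: G 9.1228, H 1.7790, D 4.0982.
Lower quotas: G 9, H 1, D 4 (sum 14, leaving 1 seat).
Remainders in descending order: H 0.7790, G 0.1228, D 0.0982.
Largest remainder: H receives the extra seat.

G 9, H 2, D 4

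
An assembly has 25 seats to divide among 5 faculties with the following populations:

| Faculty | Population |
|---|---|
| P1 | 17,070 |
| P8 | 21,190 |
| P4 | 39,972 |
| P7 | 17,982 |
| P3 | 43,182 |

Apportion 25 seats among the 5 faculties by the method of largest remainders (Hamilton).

The standard divisor is 139396/25 ≈ 5575.84.
Standard quotas: P1 3.0614, P8 3.8003, P4 7.1688, P7 3.2250, P3 7.7445.
Lower quotas: P1 3, P8 3, P4 7, P7 3, P3 7 (sum 23, leaving 2 seats).
Remainders in descending order: P8 0.8003, P3 0.7445, P7 0.2250, P4 0.1688, P1 0.0614.
Largest remainders: P8, P3 receive the extra seats.

P1=3, P8=4, P4=7, P7=3, P3=8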